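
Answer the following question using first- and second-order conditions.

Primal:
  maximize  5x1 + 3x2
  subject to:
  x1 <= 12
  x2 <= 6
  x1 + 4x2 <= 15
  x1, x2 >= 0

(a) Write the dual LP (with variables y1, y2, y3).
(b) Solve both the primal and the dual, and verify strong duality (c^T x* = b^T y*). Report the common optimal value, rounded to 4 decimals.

The standard primal-dual pair for 'max c^T x s.t. A x <= b, x >= 0' is:
  Dual:  min b^T y  s.t.  A^T y >= c,  y >= 0.

So the dual LP is:
  minimize  12y1 + 6y2 + 15y3
  subject to:
    y1 + y3 >= 5
    y2 + 4y3 >= 3
    y1, y2, y3 >= 0

Solving the primal: x* = (12, 0.75).
  primal value c^T x* = 62.25.
Solving the dual: y* = (4.25, 0, 0.75).
  dual value b^T y* = 62.25.
Strong duality: c^T x* = b^T y*. Confirmed.

62.25


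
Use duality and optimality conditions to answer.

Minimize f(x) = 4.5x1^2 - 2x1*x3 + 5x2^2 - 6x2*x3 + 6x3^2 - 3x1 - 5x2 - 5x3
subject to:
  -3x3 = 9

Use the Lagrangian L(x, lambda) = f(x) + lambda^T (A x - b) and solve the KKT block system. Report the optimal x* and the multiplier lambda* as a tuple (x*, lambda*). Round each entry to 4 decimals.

Form the Lagrangian:
  L(x, lambda) = (1/2) x^T Q x + c^T x + lambda^T (A x - b)
Stationarity (grad_x L = 0): Q x + c + A^T lambda = 0.
Primal feasibility: A x = b.

This gives the KKT block system:
  [ Q   A^T ] [ x     ]   [-c ]
  [ A    0  ] [ lambda ] = [ b ]

Solving the linear system:
  x*      = (-0.3333, -1.3, -3)
  lambda* = (-10.8444)
  f(x*)   = 60.05

x* = (-0.3333, -1.3, -3), lambda* = (-10.8444)


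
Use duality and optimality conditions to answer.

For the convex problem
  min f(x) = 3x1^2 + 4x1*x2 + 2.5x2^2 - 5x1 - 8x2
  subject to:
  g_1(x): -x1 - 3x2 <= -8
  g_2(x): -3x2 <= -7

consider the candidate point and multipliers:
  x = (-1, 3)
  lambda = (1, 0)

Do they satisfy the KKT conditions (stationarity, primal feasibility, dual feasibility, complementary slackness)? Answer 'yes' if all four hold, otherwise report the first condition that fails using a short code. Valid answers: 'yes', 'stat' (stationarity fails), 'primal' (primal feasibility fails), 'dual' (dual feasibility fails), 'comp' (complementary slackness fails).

Gradient of f: grad f(x) = Q x + c = (1, 3)
Constraint values g_i(x) = a_i^T x - b_i:
  g_1((-1, 3)) = 0
  g_2((-1, 3)) = -2
Stationarity residual: grad f(x) + sum_i lambda_i a_i = (0, 0)
  -> stationarity OK
Primal feasibility (all g_i <= 0): OK
Dual feasibility (all lambda_i >= 0): OK
Complementary slackness (lambda_i * g_i(x) = 0 for all i): OK

Verdict: yes, KKT holds.

yes


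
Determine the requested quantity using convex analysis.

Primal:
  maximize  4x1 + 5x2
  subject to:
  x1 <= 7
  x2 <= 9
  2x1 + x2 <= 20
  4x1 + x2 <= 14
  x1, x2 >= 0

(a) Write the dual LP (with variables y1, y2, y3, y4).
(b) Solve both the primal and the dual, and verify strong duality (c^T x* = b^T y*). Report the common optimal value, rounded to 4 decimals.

The standard primal-dual pair for 'max c^T x s.t. A x <= b, x >= 0' is:
  Dual:  min b^T y  s.t.  A^T y >= c,  y >= 0.

So the dual LP is:
  minimize  7y1 + 9y2 + 20y3 + 14y4
  subject to:
    y1 + 2y3 + 4y4 >= 4
    y2 + y3 + y4 >= 5
    y1, y2, y3, y4 >= 0

Solving the primal: x* = (1.25, 9).
  primal value c^T x* = 50.
Solving the dual: y* = (0, 4, 0, 1).
  dual value b^T y* = 50.
Strong duality: c^T x* = b^T y*. Confirmed.

50


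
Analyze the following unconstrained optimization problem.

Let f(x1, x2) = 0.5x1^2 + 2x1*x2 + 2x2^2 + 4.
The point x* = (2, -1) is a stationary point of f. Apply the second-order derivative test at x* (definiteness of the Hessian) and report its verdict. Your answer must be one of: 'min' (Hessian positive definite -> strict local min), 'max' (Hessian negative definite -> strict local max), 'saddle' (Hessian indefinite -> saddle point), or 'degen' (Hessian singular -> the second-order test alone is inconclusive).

Compute the Hessian H = grad^2 f:
  H = [[1, 2], [2, 4]]
Verify stationarity: grad f(x*) = H x* + g = (0, 0).
Eigenvalues of H: 0, 5.
H has a zero eigenvalue (singular; positive semidefinite but not definite), so H is neither positive definite, negative definite, nor indefinite. The second-order test alone is inconclusive -> degen.
(Indeed, f is constant along the null direction of H through x*, so x* is not a strict local extremum.)

degen


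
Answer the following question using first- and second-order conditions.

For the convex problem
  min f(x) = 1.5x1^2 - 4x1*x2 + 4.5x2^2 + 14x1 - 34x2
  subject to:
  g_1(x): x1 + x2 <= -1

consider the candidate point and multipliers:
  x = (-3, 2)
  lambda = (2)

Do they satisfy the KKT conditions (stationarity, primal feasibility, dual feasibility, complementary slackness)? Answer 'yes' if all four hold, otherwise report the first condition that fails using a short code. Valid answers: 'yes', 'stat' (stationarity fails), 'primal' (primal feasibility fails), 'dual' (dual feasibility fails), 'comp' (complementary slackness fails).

Gradient of f: grad f(x) = Q x + c = (-3, -4)
Constraint values g_i(x) = a_i^T x - b_i:
  g_1((-3, 2)) = 0
Stationarity residual: grad f(x) + sum_i lambda_i a_i = (-1, -2)
  -> stationarity FAILS
Primal feasibility (all g_i <= 0): OK
Dual feasibility (all lambda_i >= 0): OK
Complementary slackness (lambda_i * g_i(x) = 0 for all i): OK

Verdict: the first failing condition is stationarity -> stat.

stat


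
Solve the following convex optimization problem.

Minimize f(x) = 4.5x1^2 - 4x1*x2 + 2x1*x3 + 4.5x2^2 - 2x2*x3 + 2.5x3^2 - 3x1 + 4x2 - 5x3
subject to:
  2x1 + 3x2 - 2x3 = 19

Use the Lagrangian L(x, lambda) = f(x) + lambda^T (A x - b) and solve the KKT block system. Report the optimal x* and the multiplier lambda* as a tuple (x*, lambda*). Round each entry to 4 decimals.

Form the Lagrangian:
  L(x, lambda) = (1/2) x^T Q x + c^T x + lambda^T (A x - b)
Stationarity (grad_x L = 0): Q x + c + A^T lambda = 0.
Primal feasibility: A x = b.

This gives the KKT block system:
  [ Q   A^T ] [ x     ]   [-c ]
  [ A    0  ] [ lambda ] = [ b ]

Solving the linear system:
  x*      = (3.4317, 2.8286, -1.8254)
  lambda* = (-6.4603)
  f(x*)   = 66.446

x* = (3.4317, 2.8286, -1.8254), lambda* = (-6.4603)


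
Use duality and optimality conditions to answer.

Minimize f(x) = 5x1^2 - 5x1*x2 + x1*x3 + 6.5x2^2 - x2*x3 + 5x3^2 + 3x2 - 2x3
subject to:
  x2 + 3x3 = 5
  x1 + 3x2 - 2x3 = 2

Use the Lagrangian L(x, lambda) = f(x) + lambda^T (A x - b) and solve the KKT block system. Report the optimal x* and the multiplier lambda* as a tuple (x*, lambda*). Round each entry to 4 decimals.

Form the Lagrangian:
  L(x, lambda) = (1/2) x^T Q x + c^T x + lambda^T (A x - b)
Stationarity (grad_x L = 0): Q x + c + A^T lambda = 0.
Primal feasibility: A x = b.

This gives the KKT block system:
  [ Q   A^T ] [ x     ]   [-c ]
  [ A    0  ] [ lambda ] = [ b ]

Solving the linear system:
  x*      = (0.7841, 1.2407, 1.2531)
  lambda* = (-5.285, -2.8903)
  f(x*)   = 16.7106

x* = (0.7841, 1.2407, 1.2531), lambda* = (-5.285, -2.8903)


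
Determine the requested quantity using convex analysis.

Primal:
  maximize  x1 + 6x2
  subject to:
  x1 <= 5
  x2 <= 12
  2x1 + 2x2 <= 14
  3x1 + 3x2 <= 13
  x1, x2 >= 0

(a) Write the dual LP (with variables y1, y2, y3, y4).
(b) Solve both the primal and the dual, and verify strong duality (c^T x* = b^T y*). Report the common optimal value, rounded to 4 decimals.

The standard primal-dual pair for 'max c^T x s.t. A x <= b, x >= 0' is:
  Dual:  min b^T y  s.t.  A^T y >= c,  y >= 0.

So the dual LP is:
  minimize  5y1 + 12y2 + 14y3 + 13y4
  subject to:
    y1 + 2y3 + 3y4 >= 1
    y2 + 2y3 + 3y4 >= 6
    y1, y2, y3, y4 >= 0

Solving the primal: x* = (0, 4.3333).
  primal value c^T x* = 26.
Solving the dual: y* = (0, 0, 0, 2).
  dual value b^T y* = 26.
Strong duality: c^T x* = b^T y*. Confirmed.

26


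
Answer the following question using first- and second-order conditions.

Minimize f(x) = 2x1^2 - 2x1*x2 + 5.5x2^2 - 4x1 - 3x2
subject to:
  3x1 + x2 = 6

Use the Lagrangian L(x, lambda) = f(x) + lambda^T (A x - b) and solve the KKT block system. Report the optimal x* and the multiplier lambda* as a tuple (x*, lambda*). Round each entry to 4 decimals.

Form the Lagrangian:
  L(x, lambda) = (1/2) x^T Q x + c^T x + lambda^T (A x - b)
Stationarity (grad_x L = 0): Q x + c + A^T lambda = 0.
Primal feasibility: A x = b.

This gives the KKT block system:
  [ Q   A^T ] [ x     ]   [-c ]
  [ A    0  ] [ lambda ] = [ b ]

Solving the linear system:
  x*      = (1.7826, 0.6522)
  lambda* = (-0.6087)
  f(x*)   = -2.7174

x* = (1.7826, 0.6522), lambda* = (-0.6087)


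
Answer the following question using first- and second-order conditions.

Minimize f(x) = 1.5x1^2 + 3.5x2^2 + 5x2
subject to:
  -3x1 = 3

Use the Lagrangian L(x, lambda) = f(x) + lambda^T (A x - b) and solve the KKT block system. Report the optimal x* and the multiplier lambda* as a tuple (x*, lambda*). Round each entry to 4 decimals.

Form the Lagrangian:
  L(x, lambda) = (1/2) x^T Q x + c^T x + lambda^T (A x - b)
Stationarity (grad_x L = 0): Q x + c + A^T lambda = 0.
Primal feasibility: A x = b.

This gives the KKT block system:
  [ Q   A^T ] [ x     ]   [-c ]
  [ A    0  ] [ lambda ] = [ b ]

Solving the linear system:
  x*      = (-1, -0.7143)
  lambda* = (-1)
  f(x*)   = -0.2857

x* = (-1, -0.7143), lambda* = (-1)


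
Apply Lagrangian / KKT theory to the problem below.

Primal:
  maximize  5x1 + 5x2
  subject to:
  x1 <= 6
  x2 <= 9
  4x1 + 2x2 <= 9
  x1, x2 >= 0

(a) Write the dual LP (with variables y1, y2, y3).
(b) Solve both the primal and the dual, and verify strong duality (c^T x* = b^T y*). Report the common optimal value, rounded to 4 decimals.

The standard primal-dual pair for 'max c^T x s.t. A x <= b, x >= 0' is:
  Dual:  min b^T y  s.t.  A^T y >= c,  y >= 0.

So the dual LP is:
  minimize  6y1 + 9y2 + 9y3
  subject to:
    y1 + 4y3 >= 5
    y2 + 2y3 >= 5
    y1, y2, y3 >= 0

Solving the primal: x* = (0, 4.5).
  primal value c^T x* = 22.5.
Solving the dual: y* = (0, 0, 2.5).
  dual value b^T y* = 22.5.
Strong duality: c^T x* = b^T y*. Confirmed.

22.5


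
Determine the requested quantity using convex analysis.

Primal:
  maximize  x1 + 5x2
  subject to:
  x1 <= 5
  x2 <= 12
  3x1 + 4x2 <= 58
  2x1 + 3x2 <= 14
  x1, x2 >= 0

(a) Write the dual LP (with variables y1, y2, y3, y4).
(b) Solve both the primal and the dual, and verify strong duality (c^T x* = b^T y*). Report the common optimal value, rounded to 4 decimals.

The standard primal-dual pair for 'max c^T x s.t. A x <= b, x >= 0' is:
  Dual:  min b^T y  s.t.  A^T y >= c,  y >= 0.

So the dual LP is:
  minimize  5y1 + 12y2 + 58y3 + 14y4
  subject to:
    y1 + 3y3 + 2y4 >= 1
    y2 + 4y3 + 3y4 >= 5
    y1, y2, y3, y4 >= 0

Solving the primal: x* = (0, 4.6667).
  primal value c^T x* = 23.3333.
Solving the dual: y* = (0, 0, 0, 1.6667).
  dual value b^T y* = 23.3333.
Strong duality: c^T x* = b^T y*. Confirmed.

23.3333


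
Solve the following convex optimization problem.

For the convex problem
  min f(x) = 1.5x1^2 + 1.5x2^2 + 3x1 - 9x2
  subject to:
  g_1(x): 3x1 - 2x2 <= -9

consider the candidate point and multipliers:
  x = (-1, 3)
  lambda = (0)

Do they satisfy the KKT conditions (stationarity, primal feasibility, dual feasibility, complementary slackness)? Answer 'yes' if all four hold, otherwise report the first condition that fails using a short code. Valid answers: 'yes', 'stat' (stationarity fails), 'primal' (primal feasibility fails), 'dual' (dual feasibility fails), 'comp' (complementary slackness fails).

Gradient of f: grad f(x) = Q x + c = (0, 0)
Constraint values g_i(x) = a_i^T x - b_i:
  g_1((-1, 3)) = 0
Stationarity residual: grad f(x) + sum_i lambda_i a_i = (0, 0)
  -> stationarity OK
Primal feasibility (all g_i <= 0): OK
Dual feasibility (all lambda_i >= 0): OK
Complementary slackness (lambda_i * g_i(x) = 0 for all i): OK

Verdict: yes, KKT holds.

yes


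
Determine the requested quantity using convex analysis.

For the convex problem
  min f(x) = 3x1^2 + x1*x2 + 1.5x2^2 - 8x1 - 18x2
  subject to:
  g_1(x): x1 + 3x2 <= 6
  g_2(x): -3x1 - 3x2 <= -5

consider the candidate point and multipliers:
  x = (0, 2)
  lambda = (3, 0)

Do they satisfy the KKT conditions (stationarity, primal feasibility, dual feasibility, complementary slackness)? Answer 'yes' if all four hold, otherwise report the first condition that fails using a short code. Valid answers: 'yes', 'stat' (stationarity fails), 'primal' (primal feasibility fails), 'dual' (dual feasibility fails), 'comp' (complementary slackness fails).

Gradient of f: grad f(x) = Q x + c = (-6, -12)
Constraint values g_i(x) = a_i^T x - b_i:
  g_1((0, 2)) = 0
  g_2((0, 2)) = -1
Stationarity residual: grad f(x) + sum_i lambda_i a_i = (-3, -3)
  -> stationarity FAILS
Primal feasibility (all g_i <= 0): OK
Dual feasibility (all lambda_i >= 0): OK
Complementary slackness (lambda_i * g_i(x) = 0 for all i): OK

Verdict: the first failing condition is stationarity -> stat.

stat


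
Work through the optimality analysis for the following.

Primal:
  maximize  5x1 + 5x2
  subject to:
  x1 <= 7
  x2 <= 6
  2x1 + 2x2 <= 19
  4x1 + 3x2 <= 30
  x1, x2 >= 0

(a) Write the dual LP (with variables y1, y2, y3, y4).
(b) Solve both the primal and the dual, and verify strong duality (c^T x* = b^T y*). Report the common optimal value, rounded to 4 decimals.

The standard primal-dual pair for 'max c^T x s.t. A x <= b, x >= 0' is:
  Dual:  min b^T y  s.t.  A^T y >= c,  y >= 0.

So the dual LP is:
  minimize  7y1 + 6y2 + 19y3 + 30y4
  subject to:
    y1 + 2y3 + 4y4 >= 5
    y2 + 2y3 + 3y4 >= 5
    y1, y2, y3, y4 >= 0

Solving the primal: x* = (3, 6).
  primal value c^T x* = 45.
Solving the dual: y* = (0, 1.25, 0, 1.25).
  dual value b^T y* = 45.
Strong duality: c^T x* = b^T y*. Confirmed.

45


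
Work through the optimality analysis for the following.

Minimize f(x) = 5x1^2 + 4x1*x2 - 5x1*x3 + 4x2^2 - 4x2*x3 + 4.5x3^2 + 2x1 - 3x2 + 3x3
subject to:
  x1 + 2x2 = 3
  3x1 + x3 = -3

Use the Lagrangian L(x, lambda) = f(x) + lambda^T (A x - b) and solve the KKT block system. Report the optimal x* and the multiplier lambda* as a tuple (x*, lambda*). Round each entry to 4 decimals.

Form the Lagrangian:
  L(x, lambda) = (1/2) x^T Q x + c^T x + lambda^T (A x - b)
Stationarity (grad_x L = 0): Q x + c + A^T lambda = 0.
Primal feasibility: A x = b.

This gives the KKT block system:
  [ Q   A^T ] [ x     ]   [-c ]
  [ A    0  ] [ lambda ] = [ b ]

Solving the linear system:
  x*      = (-0.9579, 1.979, -0.1262)
  lambda* = (-4.7523, 1.2617)
  f(x*)   = 4.9054

x* = (-0.9579, 1.979, -0.1262), lambda* = (-4.7523, 1.2617)


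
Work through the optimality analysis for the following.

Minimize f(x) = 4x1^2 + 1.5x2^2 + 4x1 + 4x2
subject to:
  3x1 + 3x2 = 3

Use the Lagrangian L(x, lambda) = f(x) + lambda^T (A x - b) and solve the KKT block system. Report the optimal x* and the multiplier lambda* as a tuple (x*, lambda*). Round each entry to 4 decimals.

Form the Lagrangian:
  L(x, lambda) = (1/2) x^T Q x + c^T x + lambda^T (A x - b)
Stationarity (grad_x L = 0): Q x + c + A^T lambda = 0.
Primal feasibility: A x = b.

This gives the KKT block system:
  [ Q   A^T ] [ x     ]   [-c ]
  [ A    0  ] [ lambda ] = [ b ]

Solving the linear system:
  x*      = (0.2727, 0.7273)
  lambda* = (-2.0606)
  f(x*)   = 5.0909

x* = (0.2727, 0.7273), lambda* = (-2.0606)


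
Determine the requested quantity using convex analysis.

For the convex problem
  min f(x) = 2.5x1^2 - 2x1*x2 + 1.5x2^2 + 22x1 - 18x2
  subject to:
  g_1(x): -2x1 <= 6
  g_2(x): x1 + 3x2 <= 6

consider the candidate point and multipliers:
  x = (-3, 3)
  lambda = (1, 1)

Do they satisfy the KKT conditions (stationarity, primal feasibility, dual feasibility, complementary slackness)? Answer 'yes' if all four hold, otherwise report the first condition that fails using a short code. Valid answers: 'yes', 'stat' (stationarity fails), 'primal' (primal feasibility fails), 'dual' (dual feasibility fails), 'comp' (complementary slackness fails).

Gradient of f: grad f(x) = Q x + c = (1, -3)
Constraint values g_i(x) = a_i^T x - b_i:
  g_1((-3, 3)) = 0
  g_2((-3, 3)) = 0
Stationarity residual: grad f(x) + sum_i lambda_i a_i = (0, 0)
  -> stationarity OK
Primal feasibility (all g_i <= 0): OK
Dual feasibility (all lambda_i >= 0): OK
Complementary slackness (lambda_i * g_i(x) = 0 for all i): OK

Verdict: yes, KKT holds.

yes


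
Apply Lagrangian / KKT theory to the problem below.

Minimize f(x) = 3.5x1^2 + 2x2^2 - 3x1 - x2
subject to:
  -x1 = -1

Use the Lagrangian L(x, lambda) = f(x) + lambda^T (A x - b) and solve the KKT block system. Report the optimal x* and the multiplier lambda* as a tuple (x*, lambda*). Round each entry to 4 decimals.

Form the Lagrangian:
  L(x, lambda) = (1/2) x^T Q x + c^T x + lambda^T (A x - b)
Stationarity (grad_x L = 0): Q x + c + A^T lambda = 0.
Primal feasibility: A x = b.

This gives the KKT block system:
  [ Q   A^T ] [ x     ]   [-c ]
  [ A    0  ] [ lambda ] = [ b ]

Solving the linear system:
  x*      = (1, 0.25)
  lambda* = (4)
  f(x*)   = 0.375

x* = (1, 0.25), lambda* = (4)


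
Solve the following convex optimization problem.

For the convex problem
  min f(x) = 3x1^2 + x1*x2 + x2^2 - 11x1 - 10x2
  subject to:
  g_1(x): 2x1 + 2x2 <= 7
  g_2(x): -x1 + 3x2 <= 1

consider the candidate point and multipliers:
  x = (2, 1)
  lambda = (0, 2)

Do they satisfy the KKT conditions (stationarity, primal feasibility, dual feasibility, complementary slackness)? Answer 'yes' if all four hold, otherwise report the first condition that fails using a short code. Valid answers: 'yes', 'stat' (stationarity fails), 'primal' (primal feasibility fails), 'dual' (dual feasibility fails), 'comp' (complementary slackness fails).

Gradient of f: grad f(x) = Q x + c = (2, -6)
Constraint values g_i(x) = a_i^T x - b_i:
  g_1((2, 1)) = -1
  g_2((2, 1)) = 0
Stationarity residual: grad f(x) + sum_i lambda_i a_i = (0, 0)
  -> stationarity OK
Primal feasibility (all g_i <= 0): OK
Dual feasibility (all lambda_i >= 0): OK
Complementary slackness (lambda_i * g_i(x) = 0 for all i): OK

Verdict: yes, KKT holds.

yes


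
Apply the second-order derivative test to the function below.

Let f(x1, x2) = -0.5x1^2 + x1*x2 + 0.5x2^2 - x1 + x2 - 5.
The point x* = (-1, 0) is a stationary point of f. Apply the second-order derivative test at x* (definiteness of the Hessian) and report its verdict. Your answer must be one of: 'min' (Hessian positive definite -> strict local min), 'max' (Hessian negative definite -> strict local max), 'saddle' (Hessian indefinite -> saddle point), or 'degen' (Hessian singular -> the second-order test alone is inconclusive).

Compute the Hessian H = grad^2 f:
  H = [[-1, 1], [1, 1]]
Verify stationarity: grad f(x*) = H x* + g = (0, 0).
Eigenvalues of H: -1.4142, 1.4142.
Eigenvalues have mixed signs, so H is indefinite -> x* is a saddle point.

saddle


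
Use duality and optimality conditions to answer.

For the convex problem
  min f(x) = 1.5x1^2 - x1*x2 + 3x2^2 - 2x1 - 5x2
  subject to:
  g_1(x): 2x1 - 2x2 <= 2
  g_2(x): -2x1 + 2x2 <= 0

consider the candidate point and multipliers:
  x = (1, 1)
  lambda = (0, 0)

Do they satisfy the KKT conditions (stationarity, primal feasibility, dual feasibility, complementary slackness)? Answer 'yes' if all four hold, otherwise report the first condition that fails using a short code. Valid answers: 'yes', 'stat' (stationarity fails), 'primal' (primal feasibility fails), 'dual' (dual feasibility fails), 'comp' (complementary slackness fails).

Gradient of f: grad f(x) = Q x + c = (0, 0)
Constraint values g_i(x) = a_i^T x - b_i:
  g_1((1, 1)) = -2
  g_2((1, 1)) = 0
Stationarity residual: grad f(x) + sum_i lambda_i a_i = (0, 0)
  -> stationarity OK
Primal feasibility (all g_i <= 0): OK
Dual feasibility (all lambda_i >= 0): OK
Complementary slackness (lambda_i * g_i(x) = 0 for all i): OK

Verdict: yes, KKT holds.

yes


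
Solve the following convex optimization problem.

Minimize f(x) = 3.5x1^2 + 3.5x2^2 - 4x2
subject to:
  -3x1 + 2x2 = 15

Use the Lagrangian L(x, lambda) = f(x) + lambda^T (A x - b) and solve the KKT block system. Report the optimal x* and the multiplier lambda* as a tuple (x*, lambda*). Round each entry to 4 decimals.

Form the Lagrangian:
  L(x, lambda) = (1/2) x^T Q x + c^T x + lambda^T (A x - b)
Stationarity (grad_x L = 0): Q x + c + A^T lambda = 0.
Primal feasibility: A x = b.

This gives the KKT block system:
  [ Q   A^T ] [ x     ]   [-c ]
  [ A    0  ] [ lambda ] = [ b ]

Solving the linear system:
  x*      = (-3.1978, 2.7033)
  lambda* = (-7.4615)
  f(x*)   = 50.5549

x* = (-3.1978, 2.7033), lambda* = (-7.4615)


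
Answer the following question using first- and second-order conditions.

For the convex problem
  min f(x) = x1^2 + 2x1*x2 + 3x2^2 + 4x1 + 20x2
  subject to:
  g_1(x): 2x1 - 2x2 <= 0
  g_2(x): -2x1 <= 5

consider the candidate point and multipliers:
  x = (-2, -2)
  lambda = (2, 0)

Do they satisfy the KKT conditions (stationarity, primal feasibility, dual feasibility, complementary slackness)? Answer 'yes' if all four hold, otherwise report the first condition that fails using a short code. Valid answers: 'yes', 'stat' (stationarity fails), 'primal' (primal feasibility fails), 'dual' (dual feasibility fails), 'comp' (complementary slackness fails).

Gradient of f: grad f(x) = Q x + c = (-4, 4)
Constraint values g_i(x) = a_i^T x - b_i:
  g_1((-2, -2)) = 0
  g_2((-2, -2)) = -1
Stationarity residual: grad f(x) + sum_i lambda_i a_i = (0, 0)
  -> stationarity OK
Primal feasibility (all g_i <= 0): OK
Dual feasibility (all lambda_i >= 0): OK
Complementary slackness (lambda_i * g_i(x) = 0 for all i): OK

Verdict: yes, KKT holds.

yes


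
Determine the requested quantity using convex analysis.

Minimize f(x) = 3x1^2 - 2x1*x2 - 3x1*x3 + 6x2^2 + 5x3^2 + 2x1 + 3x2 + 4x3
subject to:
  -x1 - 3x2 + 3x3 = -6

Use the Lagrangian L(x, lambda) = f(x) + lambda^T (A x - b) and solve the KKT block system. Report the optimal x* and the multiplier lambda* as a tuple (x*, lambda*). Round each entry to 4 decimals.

Form the Lagrangian:
  L(x, lambda) = (1/2) x^T Q x + c^T x + lambda^T (A x - b)
Stationarity (grad_x L = 0): Q x + c + A^T lambda = 0.
Primal feasibility: A x = b.

This gives the KKT block system:
  [ Q   A^T ] [ x     ]   [-c ]
  [ A    0  ] [ lambda ] = [ b ]

Solving the linear system:
  x*      = (-0.3374, 0.5653, -1.5471)
  lambda* = (3.4863)
  f(x*)   = 7.8754

x* = (-0.3374, 0.5653, -1.5471), lambda* = (3.4863)


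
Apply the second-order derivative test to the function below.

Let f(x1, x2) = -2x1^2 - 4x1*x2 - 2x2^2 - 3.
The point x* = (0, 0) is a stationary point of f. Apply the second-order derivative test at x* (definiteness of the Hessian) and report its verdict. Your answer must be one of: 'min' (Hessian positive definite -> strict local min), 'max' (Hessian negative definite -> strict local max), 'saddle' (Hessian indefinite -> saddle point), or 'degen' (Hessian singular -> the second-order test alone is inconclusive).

Compute the Hessian H = grad^2 f:
  H = [[-4, -4], [-4, -4]]
Verify stationarity: grad f(x*) = H x* + g = (0, 0).
Eigenvalues of H: -8, 0.
H has a zero eigenvalue (singular; negative semidefinite but not definite), so H is neither positive definite, negative definite, nor indefinite. The second-order test alone is inconclusive -> degen.
(Indeed, f is constant along the null direction of H through x*, so x* is not a strict local extremum.)

degen


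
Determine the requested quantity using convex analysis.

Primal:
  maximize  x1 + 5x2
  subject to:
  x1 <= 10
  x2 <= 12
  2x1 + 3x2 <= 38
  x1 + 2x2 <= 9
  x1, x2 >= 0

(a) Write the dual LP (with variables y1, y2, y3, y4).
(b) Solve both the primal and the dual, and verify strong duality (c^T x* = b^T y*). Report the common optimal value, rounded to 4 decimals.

The standard primal-dual pair for 'max c^T x s.t. A x <= b, x >= 0' is:
  Dual:  min b^T y  s.t.  A^T y >= c,  y >= 0.

So the dual LP is:
  minimize  10y1 + 12y2 + 38y3 + 9y4
  subject to:
    y1 + 2y3 + y4 >= 1
    y2 + 3y3 + 2y4 >= 5
    y1, y2, y3, y4 >= 0

Solving the primal: x* = (0, 4.5).
  primal value c^T x* = 22.5.
Solving the dual: y* = (0, 0, 0, 2.5).
  dual value b^T y* = 22.5.
Strong duality: c^T x* = b^T y*. Confirmed.

22.5


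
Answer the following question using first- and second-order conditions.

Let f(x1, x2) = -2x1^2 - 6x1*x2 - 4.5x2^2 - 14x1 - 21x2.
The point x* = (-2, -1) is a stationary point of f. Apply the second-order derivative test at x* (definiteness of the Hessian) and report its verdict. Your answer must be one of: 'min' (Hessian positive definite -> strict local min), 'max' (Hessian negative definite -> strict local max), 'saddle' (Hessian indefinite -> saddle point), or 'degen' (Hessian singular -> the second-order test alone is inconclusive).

Compute the Hessian H = grad^2 f:
  H = [[-4, -6], [-6, -9]]
Verify stationarity: grad f(x*) = H x* + g = (0, 0).
Eigenvalues of H: -13, 0.
H has a zero eigenvalue (singular; negative semidefinite but not definite), so H is neither positive definite, negative definite, nor indefinite. The second-order test alone is inconclusive -> degen.
(Indeed, f is constant along the null direction of H through x*, so x* is not a strict local extremum.)

degen


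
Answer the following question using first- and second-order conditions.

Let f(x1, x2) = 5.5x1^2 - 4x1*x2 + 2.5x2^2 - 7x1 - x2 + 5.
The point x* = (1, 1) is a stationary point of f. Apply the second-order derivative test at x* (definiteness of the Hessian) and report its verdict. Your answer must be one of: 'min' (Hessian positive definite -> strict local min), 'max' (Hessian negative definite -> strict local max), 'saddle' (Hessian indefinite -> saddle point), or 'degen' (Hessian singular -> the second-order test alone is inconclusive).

Compute the Hessian H = grad^2 f:
  H = [[11, -4], [-4, 5]]
Verify stationarity: grad f(x*) = H x* + g = (0, 0).
Eigenvalues of H: 3, 13.
Both eigenvalues > 0, so H is positive definite -> x* is a strict local min.

min


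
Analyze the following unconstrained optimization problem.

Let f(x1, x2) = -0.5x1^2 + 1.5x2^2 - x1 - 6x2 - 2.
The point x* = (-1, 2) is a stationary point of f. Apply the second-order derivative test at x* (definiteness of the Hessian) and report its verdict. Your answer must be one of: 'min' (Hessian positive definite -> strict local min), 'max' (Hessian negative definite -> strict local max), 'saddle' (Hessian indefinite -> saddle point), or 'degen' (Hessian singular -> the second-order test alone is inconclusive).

Compute the Hessian H = grad^2 f:
  H = [[-1, 0], [0, 3]]
Verify stationarity: grad f(x*) = H x* + g = (0, 0).
Eigenvalues of H: -1, 3.
Eigenvalues have mixed signs, so H is indefinite -> x* is a saddle point.

saddle


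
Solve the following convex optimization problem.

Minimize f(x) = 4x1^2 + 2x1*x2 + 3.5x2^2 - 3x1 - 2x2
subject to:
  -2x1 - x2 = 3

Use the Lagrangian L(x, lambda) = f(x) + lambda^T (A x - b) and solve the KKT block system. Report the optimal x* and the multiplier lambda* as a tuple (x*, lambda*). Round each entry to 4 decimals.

Form the Lagrangian:
  L(x, lambda) = (1/2) x^T Q x + c^T x + lambda^T (A x - b)
Stationarity (grad_x L = 0): Q x + c + A^T lambda = 0.
Primal feasibility: A x = b.

This gives the KKT block system:
  [ Q   A^T ] [ x     ]   [-c ]
  [ A    0  ] [ lambda ] = [ b ]

Solving the linear system:
  x*      = (-1.3214, -0.3571)
  lambda* = (-7.1429)
  f(x*)   = 13.0536

x* = (-1.3214, -0.3571), lambda* = (-7.1429)


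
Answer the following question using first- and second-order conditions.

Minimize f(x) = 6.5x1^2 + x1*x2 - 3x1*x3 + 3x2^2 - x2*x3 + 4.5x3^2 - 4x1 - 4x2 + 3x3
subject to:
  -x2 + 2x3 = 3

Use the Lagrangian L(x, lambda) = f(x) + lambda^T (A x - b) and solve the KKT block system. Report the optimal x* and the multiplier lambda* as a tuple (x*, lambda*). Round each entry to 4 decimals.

Form the Lagrangian:
  L(x, lambda) = (1/2) x^T Q x + c^T x + lambda^T (A x - b)
Stationarity (grad_x L = 0): Q x + c + A^T lambda = 0.
Primal feasibility: A x = b.

This gives the KKT block system:
  [ Q   A^T ] [ x     ]   [-c ]
  [ A    0  ] [ lambda ] = [ b ]

Solving the linear system:
  x*      = (0.641, -0.3351, 1.3324)
  lambda* = (-6.7021)
  f(x*)   = 11.4402

x* = (0.641, -0.3351, 1.3324), lambda* = (-6.7021)


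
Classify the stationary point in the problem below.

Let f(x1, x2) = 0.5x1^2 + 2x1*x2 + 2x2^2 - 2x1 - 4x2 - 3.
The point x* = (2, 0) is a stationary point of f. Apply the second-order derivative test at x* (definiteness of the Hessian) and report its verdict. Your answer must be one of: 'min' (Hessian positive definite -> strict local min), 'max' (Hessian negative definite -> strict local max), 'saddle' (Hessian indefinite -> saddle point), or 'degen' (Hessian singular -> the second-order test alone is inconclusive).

Compute the Hessian H = grad^2 f:
  H = [[1, 2], [2, 4]]
Verify stationarity: grad f(x*) = H x* + g = (0, 0).
Eigenvalues of H: 0, 5.
H has a zero eigenvalue (singular; positive semidefinite but not definite), so H is neither positive definite, negative definite, nor indefinite. The second-order test alone is inconclusive -> degen.
(Indeed, f is constant along the null direction of H through x*, so x* is not a strict local extremum.)

degen


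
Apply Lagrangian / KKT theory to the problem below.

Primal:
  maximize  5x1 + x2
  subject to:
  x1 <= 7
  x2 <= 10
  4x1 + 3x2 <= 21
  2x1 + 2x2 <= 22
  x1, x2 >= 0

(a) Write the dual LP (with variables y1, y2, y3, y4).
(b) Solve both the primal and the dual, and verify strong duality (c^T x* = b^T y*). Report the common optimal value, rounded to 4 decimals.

The standard primal-dual pair for 'max c^T x s.t. A x <= b, x >= 0' is:
  Dual:  min b^T y  s.t.  A^T y >= c,  y >= 0.

So the dual LP is:
  minimize  7y1 + 10y2 + 21y3 + 22y4
  subject to:
    y1 + 4y3 + 2y4 >= 5
    y2 + 3y3 + 2y4 >= 1
    y1, y2, y3, y4 >= 0

Solving the primal: x* = (5.25, 0).
  primal value c^T x* = 26.25.
Solving the dual: y* = (0, 0, 1.25, 0).
  dual value b^T y* = 26.25.
Strong duality: c^T x* = b^T y*. Confirmed.

26.25


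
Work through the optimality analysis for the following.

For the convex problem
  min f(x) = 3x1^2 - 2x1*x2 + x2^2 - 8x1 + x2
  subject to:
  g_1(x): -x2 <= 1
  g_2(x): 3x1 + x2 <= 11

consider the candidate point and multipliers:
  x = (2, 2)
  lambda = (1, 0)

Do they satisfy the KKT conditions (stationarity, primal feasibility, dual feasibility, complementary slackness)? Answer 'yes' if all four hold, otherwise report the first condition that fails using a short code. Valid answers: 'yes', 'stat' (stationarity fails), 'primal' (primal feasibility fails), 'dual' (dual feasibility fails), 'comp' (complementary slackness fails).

Gradient of f: grad f(x) = Q x + c = (0, 1)
Constraint values g_i(x) = a_i^T x - b_i:
  g_1((2, 2)) = -3
  g_2((2, 2)) = -3
Stationarity residual: grad f(x) + sum_i lambda_i a_i = (0, 0)
  -> stationarity OK
Primal feasibility (all g_i <= 0): OK
Dual feasibility (all lambda_i >= 0): OK
Complementary slackness (lambda_i * g_i(x) = 0 for all i): FAILS

Verdict: the first failing condition is complementary_slackness -> comp.

comp


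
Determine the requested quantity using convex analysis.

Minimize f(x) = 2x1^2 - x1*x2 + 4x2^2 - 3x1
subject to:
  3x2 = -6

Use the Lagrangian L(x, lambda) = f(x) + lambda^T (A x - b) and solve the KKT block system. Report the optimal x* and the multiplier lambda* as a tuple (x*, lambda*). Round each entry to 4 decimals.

Form the Lagrangian:
  L(x, lambda) = (1/2) x^T Q x + c^T x + lambda^T (A x - b)
Stationarity (grad_x L = 0): Q x + c + A^T lambda = 0.
Primal feasibility: A x = b.

This gives the KKT block system:
  [ Q   A^T ] [ x     ]   [-c ]
  [ A    0  ] [ lambda ] = [ b ]

Solving the linear system:
  x*      = (0.25, -2)
  lambda* = (5.4167)
  f(x*)   = 15.875

x* = (0.25, -2), lambda* = (5.4167)


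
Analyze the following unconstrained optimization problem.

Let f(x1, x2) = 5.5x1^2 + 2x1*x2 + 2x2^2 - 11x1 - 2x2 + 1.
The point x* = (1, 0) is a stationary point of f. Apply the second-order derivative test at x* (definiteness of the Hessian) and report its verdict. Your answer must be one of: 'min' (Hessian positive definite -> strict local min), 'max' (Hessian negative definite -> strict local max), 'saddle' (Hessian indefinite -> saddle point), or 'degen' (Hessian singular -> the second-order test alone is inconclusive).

Compute the Hessian H = grad^2 f:
  H = [[11, 2], [2, 4]]
Verify stationarity: grad f(x*) = H x* + g = (0, 0).
Eigenvalues of H: 3.4689, 11.5311.
Both eigenvalues > 0, so H is positive definite -> x* is a strict local min.

min


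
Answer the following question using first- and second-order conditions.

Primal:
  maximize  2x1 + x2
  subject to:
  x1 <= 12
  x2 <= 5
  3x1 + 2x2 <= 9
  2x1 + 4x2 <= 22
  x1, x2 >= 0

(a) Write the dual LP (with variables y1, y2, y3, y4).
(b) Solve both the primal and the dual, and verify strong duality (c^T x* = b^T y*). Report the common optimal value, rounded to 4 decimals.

The standard primal-dual pair for 'max c^T x s.t. A x <= b, x >= 0' is:
  Dual:  min b^T y  s.t.  A^T y >= c,  y >= 0.

So the dual LP is:
  minimize  12y1 + 5y2 + 9y3 + 22y4
  subject to:
    y1 + 3y3 + 2y4 >= 2
    y2 + 2y3 + 4y4 >= 1
    y1, y2, y3, y4 >= 0

Solving the primal: x* = (3, 0).
  primal value c^T x* = 6.
Solving the dual: y* = (0, 0, 0.6667, 0).
  dual value b^T y* = 6.
Strong duality: c^T x* = b^T y*. Confirmed.

6


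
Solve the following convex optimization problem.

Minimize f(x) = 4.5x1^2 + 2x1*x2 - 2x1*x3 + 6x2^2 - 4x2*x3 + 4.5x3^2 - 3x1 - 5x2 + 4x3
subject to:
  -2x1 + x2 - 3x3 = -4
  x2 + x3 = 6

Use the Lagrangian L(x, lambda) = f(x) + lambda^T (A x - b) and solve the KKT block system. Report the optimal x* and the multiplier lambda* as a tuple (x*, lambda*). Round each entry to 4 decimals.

Form the Lagrangian:
  L(x, lambda) = (1/2) x^T Q x + c^T x + lambda^T (A x - b)
Stationarity (grad_x L = 0): Q x + c + A^T lambda = 0.
Primal feasibility: A x = b.

This gives the KKT block system:
  [ Q   A^T ] [ x     ]   [-c ]
  [ A    0  ] [ lambda ] = [ b ]

Solving the linear system:
  x*      = (-0.3086, 3.3457, 2.6543)
  lambda* = (-2.1975, -21.716)
  f(x*)   = 58.1605

x* = (-0.3086, 3.3457, 2.6543), lambda* = (-2.1975, -21.716)


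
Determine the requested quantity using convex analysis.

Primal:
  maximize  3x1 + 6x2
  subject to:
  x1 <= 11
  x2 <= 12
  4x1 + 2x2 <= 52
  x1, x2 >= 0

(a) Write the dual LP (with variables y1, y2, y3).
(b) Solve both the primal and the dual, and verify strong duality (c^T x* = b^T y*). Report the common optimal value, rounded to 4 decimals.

The standard primal-dual pair for 'max c^T x s.t. A x <= b, x >= 0' is:
  Dual:  min b^T y  s.t.  A^T y >= c,  y >= 0.

So the dual LP is:
  minimize  11y1 + 12y2 + 52y3
  subject to:
    y1 + 4y3 >= 3
    y2 + 2y3 >= 6
    y1, y2, y3 >= 0

Solving the primal: x* = (7, 12).
  primal value c^T x* = 93.
Solving the dual: y* = (0, 4.5, 0.75).
  dual value b^T y* = 93.
Strong duality: c^T x* = b^T y*. Confirmed.

93


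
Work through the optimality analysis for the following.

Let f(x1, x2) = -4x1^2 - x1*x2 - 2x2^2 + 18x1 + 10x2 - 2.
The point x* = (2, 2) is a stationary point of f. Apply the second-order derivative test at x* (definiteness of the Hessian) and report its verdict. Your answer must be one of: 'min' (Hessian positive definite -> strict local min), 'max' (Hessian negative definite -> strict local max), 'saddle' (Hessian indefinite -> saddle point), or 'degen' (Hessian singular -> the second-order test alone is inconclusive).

Compute the Hessian H = grad^2 f:
  H = [[-8, -1], [-1, -4]]
Verify stationarity: grad f(x*) = H x* + g = (0, 0).
Eigenvalues of H: -8.2361, -3.7639.
Both eigenvalues < 0, so H is negative definite -> x* is a strict local max.

max


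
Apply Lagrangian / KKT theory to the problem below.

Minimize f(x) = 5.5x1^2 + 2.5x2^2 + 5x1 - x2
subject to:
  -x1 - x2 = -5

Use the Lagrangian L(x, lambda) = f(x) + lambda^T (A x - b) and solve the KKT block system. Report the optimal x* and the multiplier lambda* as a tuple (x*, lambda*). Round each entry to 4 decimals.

Form the Lagrangian:
  L(x, lambda) = (1/2) x^T Q x + c^T x + lambda^T (A x - b)
Stationarity (grad_x L = 0): Q x + c + A^T lambda = 0.
Primal feasibility: A x = b.

This gives the KKT block system:
  [ Q   A^T ] [ x     ]   [-c ]
  [ A    0  ] [ lambda ] = [ b ]

Solving the linear system:
  x*      = (1.1875, 3.8125)
  lambda* = (18.0625)
  f(x*)   = 46.2188

x* = (1.1875, 3.8125), lambda* = (18.0625)


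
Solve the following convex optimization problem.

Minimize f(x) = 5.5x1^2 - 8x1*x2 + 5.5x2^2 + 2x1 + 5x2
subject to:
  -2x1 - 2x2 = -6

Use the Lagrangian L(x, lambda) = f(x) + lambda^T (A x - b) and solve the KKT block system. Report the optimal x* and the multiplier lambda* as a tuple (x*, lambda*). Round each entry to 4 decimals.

Form the Lagrangian:
  L(x, lambda) = (1/2) x^T Q x + c^T x + lambda^T (A x - b)
Stationarity (grad_x L = 0): Q x + c + A^T lambda = 0.
Primal feasibility: A x = b.

This gives the KKT block system:
  [ Q   A^T ] [ x     ]   [-c ]
  [ A    0  ] [ lambda ] = [ b ]

Solving the linear system:
  x*      = (1.5789, 1.4211)
  lambda* = (4)
  f(x*)   = 17.1316

x* = (1.5789, 1.4211), lambda* = (4)


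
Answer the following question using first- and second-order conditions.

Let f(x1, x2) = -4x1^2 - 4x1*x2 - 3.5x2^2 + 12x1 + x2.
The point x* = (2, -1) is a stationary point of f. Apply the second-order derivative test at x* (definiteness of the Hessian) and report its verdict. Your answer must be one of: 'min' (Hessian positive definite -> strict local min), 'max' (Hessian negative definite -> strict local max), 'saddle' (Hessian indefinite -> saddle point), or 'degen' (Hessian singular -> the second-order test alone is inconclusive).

Compute the Hessian H = grad^2 f:
  H = [[-8, -4], [-4, -7]]
Verify stationarity: grad f(x*) = H x* + g = (0, 0).
Eigenvalues of H: -11.5311, -3.4689.
Both eigenvalues < 0, so H is negative definite -> x* is a strict local max.

max


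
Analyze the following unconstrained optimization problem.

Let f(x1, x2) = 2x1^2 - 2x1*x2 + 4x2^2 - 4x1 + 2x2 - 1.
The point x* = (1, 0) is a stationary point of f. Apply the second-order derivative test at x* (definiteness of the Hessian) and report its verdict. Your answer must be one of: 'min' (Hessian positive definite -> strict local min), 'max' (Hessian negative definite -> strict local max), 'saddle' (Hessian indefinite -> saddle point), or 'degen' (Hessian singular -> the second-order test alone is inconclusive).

Compute the Hessian H = grad^2 f:
  H = [[4, -2], [-2, 8]]
Verify stationarity: grad f(x*) = H x* + g = (0, 0).
Eigenvalues of H: 3.1716, 8.8284.
Both eigenvalues > 0, so H is positive definite -> x* is a strict local min.

min


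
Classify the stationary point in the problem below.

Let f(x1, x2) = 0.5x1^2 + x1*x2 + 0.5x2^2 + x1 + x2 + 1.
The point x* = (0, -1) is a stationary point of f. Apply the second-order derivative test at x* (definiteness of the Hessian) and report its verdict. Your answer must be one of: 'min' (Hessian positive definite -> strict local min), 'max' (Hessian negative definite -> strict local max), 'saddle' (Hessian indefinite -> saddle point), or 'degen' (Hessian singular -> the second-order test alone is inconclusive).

Compute the Hessian H = grad^2 f:
  H = [[1, 1], [1, 1]]
Verify stationarity: grad f(x*) = H x* + g = (0, 0).
Eigenvalues of H: 0, 2.
H has a zero eigenvalue (singular; positive semidefinite but not definite), so H is neither positive definite, negative definite, nor indefinite. The second-order test alone is inconclusive -> degen.
(Indeed, f is constant along the null direction of H through x*, so x* is not a strict local extremum.)

degen


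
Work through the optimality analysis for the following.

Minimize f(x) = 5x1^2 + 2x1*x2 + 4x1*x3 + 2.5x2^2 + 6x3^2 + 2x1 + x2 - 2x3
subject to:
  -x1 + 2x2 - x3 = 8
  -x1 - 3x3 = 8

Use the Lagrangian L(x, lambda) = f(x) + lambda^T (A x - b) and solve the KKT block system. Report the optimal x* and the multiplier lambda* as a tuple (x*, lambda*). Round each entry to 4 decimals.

Form the Lagrangian:
  L(x, lambda) = (1/2) x^T Q x + c^T x + lambda^T (A x - b)
Stationarity (grad_x L = 0): Q x + c + A^T lambda = 0.
Primal feasibility: A x = b.

This gives the KKT block system:
  [ Q   A^T ] [ x     ]   [-c ]
  [ A    0  ] [ lambda ] = [ b ]

Solving the linear system:
  x*      = (-1.2105, 2.2632, -2.2632)
  lambda* = (-4.9474, -9.6842)
  f(x*)   = 60.7105

x* = (-1.2105, 2.2632, -2.2632), lambda* = (-4.9474, -9.6842)
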